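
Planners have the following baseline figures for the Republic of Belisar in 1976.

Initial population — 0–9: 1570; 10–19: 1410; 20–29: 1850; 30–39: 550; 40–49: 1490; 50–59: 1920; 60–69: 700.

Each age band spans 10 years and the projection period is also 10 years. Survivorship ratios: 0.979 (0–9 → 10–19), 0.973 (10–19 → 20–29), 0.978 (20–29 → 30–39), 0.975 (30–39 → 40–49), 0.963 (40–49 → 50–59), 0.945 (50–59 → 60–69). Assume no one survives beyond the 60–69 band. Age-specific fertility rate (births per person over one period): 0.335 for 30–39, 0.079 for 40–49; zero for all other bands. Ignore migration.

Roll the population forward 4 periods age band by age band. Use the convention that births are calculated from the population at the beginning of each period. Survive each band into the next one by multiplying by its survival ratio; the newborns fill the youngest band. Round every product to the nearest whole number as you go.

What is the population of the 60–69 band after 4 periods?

1606

After projecting period 1:
Births: 550 × 0.335 = 184 ; 1490 × 0.079 = 118 → 302
10–19: 1570 × 0.979 = 1537
20–29: 1410 × 0.973 = 1372
30–39: 1850 × 0.978 = 1809
40–49: 550 × 0.975 = 536
50–59: 1490 × 0.963 = 1435
60–69: 1920 × 0.945 = 1814
→ [302, 1537, 1372, 1809, 536, 1435, 1814]
After projecting period 2:
Births: 1809 × 0.335 = 606 ; 536 × 0.079 = 42 → 648
10–19: 302 × 0.979 = 296
20–29: 1537 × 0.973 = 1496
30–39: 1372 × 0.978 = 1342
40–49: 1809 × 0.975 = 1764
50–59: 536 × 0.963 = 516
60–69: 1435 × 0.945 = 1356
→ [648, 296, 1496, 1342, 1764, 516, 1356]
After projecting period 3:
Births: 1342 × 0.335 = 450 ; 1764 × 0.079 = 139 → 589
10–19: 648 × 0.979 = 634
20–29: 296 × 0.973 = 288
30–39: 1496 × 0.978 = 1463
40–49: 1342 × 0.975 = 1308
50–59: 1764 × 0.963 = 1699
60–69: 516 × 0.945 = 488
→ [589, 634, 288, 1463, 1308, 1699, 488]
After projecting period 4:
Births: 1463 × 0.335 = 490 ; 1308 × 0.079 = 103 → 593
10–19: 589 × 0.979 = 577
20–29: 634 × 0.973 = 617
30–39: 288 × 0.978 = 282
40–49: 1463 × 0.975 = 1426
50–59: 1308 × 0.963 = 1260
60–69: 1699 × 0.945 = 1606
→ [593, 577, 617, 282, 1426, 1260, 1606]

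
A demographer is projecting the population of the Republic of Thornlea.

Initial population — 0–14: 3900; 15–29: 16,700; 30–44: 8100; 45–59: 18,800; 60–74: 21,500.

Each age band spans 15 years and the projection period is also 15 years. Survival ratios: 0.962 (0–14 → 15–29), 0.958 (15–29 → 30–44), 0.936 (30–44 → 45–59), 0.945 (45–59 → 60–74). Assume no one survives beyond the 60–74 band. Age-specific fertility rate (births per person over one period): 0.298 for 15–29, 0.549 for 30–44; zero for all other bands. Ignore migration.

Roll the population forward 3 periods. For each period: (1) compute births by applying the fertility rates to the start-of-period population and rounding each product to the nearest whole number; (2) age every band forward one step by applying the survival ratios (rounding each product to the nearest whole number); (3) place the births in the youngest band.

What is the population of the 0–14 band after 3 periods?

4675

Let group 1 be 0–14 through group 5 = 60–74.
Period 1:
Births: 16700 × 0.298 = 4977, 8100 × 0.549 = 4447 — total 9424
Group 2: 3900 × 0.962 = 3752
Group 3: 16700 × 0.958 = 15999
Group 4: 8100 × 0.936 = 7582
Group 5: 18800 × 0.945 = 17766
→ [9424, 3752, 15999, 7582, 17766]
Period 2:
Births: 3752 × 0.298 = 1118, 15999 × 0.549 = 8783 — total 9901
Group 2: 9424 × 0.962 = 9066
Group 3: 3752 × 0.958 = 3594
Group 4: 15999 × 0.936 = 14975
Group 5: 7582 × 0.945 = 7165
→ [9901, 9066, 3594, 14975, 7165]
Period 3:
Births: 9066 × 0.298 = 2702, 3594 × 0.549 = 1973 — total 4675
Group 2: 9901 × 0.962 = 9525
Group 3: 9066 × 0.958 = 8685
Group 4: 3594 × 0.936 = 3364
Group 5: 14975 × 0.945 = 14151
→ [4675, 9525, 8685, 3364, 14151]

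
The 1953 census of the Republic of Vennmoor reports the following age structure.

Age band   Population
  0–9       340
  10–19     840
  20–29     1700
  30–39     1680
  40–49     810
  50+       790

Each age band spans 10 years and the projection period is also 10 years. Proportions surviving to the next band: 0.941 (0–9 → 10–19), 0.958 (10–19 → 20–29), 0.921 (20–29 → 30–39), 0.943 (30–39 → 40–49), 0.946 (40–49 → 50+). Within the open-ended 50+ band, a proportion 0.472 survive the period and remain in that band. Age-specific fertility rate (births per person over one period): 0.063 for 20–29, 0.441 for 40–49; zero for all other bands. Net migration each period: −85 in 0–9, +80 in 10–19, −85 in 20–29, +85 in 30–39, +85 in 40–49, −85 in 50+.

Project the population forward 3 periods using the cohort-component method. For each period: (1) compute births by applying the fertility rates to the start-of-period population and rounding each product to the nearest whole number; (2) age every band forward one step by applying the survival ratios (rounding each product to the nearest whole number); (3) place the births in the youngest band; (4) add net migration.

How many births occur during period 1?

464

Call the groups 1 to 6, youngest first.
Period 1:
Births: 1700 × 0.063 = 107 ; 810 × 0.441 = 357 → 464
Group 2: 340 × 0.941 = 320
Group 3: 840 × 0.958 = 805
Group 4: 1700 × 0.921 = 1566
Group 5: 1680 × 0.943 = 1584
Group 6: 810 × 0.946 + 790 × 0.472 = 766 + 373 = 1139
Net migration: Group 1 − 85 → 379; Group 2 + 80 → 400; Group 3 − 85 → 720; Group 4 + 85 → 1651; Group 5 + 85 → 1669; Group 6 − 85 → 1054
→ [379, 400, 720, 1651, 1669, 1054]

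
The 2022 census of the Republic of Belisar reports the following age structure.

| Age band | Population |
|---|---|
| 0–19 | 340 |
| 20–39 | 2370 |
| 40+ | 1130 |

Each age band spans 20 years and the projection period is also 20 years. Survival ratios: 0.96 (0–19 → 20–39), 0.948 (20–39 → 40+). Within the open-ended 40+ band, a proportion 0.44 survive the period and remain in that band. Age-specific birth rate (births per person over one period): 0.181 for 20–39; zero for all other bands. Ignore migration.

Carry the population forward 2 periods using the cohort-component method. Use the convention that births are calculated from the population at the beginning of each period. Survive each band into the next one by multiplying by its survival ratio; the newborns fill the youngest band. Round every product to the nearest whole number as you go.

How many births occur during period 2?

Let band 1 be 0–19 through band 3 = 40+.
— Period 1 —
Births: 2370 × 0.181 = 429
Band 2: 340 × 0.96 = 326
Band 3: 2370 × 0.948 + 1130 × 0.44 = 2247 + 497 = 2744
Population now: 0–19=429, 20–39=326, 40+=2744
— Period 2 —
Births: 326 × 0.181 = 59
Band 2: 429 × 0.96 = 412
Band 3: 326 × 0.948 + 2744 × 0.44 = 309 + 1207 = 1516
Population now: 0–19=59, 20–39=412, 40+=1516

59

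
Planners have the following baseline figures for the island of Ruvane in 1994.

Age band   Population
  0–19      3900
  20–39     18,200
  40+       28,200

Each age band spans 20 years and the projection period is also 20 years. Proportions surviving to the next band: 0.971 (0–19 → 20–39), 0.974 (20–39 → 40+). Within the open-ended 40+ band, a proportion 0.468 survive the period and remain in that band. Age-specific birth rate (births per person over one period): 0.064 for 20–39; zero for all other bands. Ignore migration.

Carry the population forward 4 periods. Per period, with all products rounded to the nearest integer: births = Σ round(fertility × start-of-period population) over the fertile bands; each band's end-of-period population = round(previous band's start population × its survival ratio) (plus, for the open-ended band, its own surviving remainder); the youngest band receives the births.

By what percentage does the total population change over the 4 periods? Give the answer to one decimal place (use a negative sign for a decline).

Period 1:
Births: 18200 * 0.064 = 1165
20–39: 3900 * 0.971 = 3787
40+: 18200 * 0.974 + 28200 * 0.468 = 17727 + 13198 = 30925
Giving 1165 / 3787 / 30925.
Period 2:
Births: 3787 * 0.064 = 242
20–39: 1165 * 0.971 = 1131
40+: 3787 * 0.974 + 30925 * 0.468 = 3689 + 14473 = 18162
Giving 242 / 1131 / 18162.
Period 3:
Births: 1131 * 0.064 = 72
20–39: 242 * 0.971 = 235
40+: 1131 * 0.974 + 18162 * 0.468 = 1102 + 8500 = 9602
Giving 72 / 235 / 9602.
Period 4:
Births: 235 * 0.064 = 15
20–39: 72 * 0.971 = 70
40+: 235 * 0.974 + 9602 * 0.468 = 229 + 4494 = 4723
Giving 15 / 70 / 4723.
Total: 50300 → 4808; change = -45492; percentage change = -90.4%

-90.4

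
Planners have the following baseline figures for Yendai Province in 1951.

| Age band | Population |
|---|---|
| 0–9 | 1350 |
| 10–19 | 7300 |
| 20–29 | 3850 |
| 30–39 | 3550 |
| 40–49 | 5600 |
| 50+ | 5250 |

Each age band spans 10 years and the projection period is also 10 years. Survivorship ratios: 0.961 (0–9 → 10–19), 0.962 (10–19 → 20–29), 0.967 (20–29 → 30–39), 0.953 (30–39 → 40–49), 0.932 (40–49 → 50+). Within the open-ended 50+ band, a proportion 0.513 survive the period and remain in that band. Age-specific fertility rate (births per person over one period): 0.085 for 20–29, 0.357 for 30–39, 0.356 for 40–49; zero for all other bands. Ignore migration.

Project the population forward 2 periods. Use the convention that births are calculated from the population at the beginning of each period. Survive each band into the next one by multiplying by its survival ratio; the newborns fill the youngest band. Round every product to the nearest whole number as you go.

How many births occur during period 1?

3588

Numbering the bands 1..6 from youngest to oldest:
[period 1]
Births: 3850 * 0.085 = 327  |  3550 * 0.357 = 1267  |  5600 * 0.356 = 1994 → total 3588
Band 2: 1350 * 0.961 = 1297
Band 3: 7300 * 0.962 = 7023
Band 4: 3850 * 0.967 = 3723
Band 5: 3550 * 0.953 = 3383
Band 6: 5600 * 0.932 + 5250 * 0.513 = 5219 + 2693 = 7912
Giving 3588 / 1297 / 7023 / 3723 / 3383 / 7912.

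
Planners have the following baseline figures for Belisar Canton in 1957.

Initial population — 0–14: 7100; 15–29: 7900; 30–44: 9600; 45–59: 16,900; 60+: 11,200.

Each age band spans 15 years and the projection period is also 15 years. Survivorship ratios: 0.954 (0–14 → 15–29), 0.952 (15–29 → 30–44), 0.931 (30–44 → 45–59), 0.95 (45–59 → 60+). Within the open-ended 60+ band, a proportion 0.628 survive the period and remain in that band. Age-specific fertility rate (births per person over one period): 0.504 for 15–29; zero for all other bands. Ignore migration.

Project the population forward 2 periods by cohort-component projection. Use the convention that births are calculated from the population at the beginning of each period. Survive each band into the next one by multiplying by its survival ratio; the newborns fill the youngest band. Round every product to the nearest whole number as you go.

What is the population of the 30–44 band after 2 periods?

[period 1]
Births: 7900 × 0.504 = 3982
15–29: 7100 × 0.954 = 6773
30–44: 7900 × 0.952 = 7521
45–59: 9600 × 0.931 = 8938
60+: 16900 × 0.95 + 11200 × 0.628 = 16055 + 7034 = 23089
Population now: 0–14=3982, 15–29=6773, 30–44=7521, 45–59=8938, 60+=23089
[period 2]
Births: 6773 × 0.504 = 3414
15–29: 3982 × 0.954 = 3799
30–44: 6773 × 0.952 = 6448
45–59: 7521 × 0.931 = 7002
60+: 8938 × 0.95 + 23089 × 0.628 = 8491 + 14500 = 22991
Population now: 0–14=3414, 15–29=3799, 30–44=6448, 45–59=7002, 60+=22991

6448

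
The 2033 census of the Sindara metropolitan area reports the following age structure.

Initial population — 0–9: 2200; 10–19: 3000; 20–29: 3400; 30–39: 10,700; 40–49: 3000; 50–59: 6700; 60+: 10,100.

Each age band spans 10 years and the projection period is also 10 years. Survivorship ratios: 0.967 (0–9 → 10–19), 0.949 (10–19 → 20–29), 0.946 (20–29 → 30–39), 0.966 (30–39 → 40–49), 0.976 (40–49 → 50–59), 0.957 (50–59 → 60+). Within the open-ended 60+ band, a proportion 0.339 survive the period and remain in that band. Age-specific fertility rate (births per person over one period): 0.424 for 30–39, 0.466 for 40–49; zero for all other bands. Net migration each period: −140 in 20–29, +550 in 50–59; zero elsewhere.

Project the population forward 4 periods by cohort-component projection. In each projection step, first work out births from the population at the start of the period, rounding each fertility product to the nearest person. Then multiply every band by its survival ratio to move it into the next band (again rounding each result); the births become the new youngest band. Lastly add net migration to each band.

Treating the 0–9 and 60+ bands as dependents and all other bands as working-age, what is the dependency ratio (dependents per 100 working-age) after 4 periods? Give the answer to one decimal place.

54.0

— Period 1 —
Births: 10700 × 0.424 = 4537  |  3000 × 0.466 = 1398 — total 5935
10–19: 2200 × 0.967 = 2127
20–29: 3000 × 0.949 = 2847
30–39: 3400 × 0.946 = 3216
40–49: 10700 × 0.966 = 10336
50–59: 3000 × 0.976 = 2928
60+: 6700 × 0.957 + 10100 × 0.339 = 6412 + 3424 = 9836
Net migration: 20–29 − 140 → 2707; 50–59 + 550 → 3478
End of period: [5935, 2127, 2707, 3216, 10336, 3478, 9836]
— Period 2 —
Births: 3216 × 0.424 = 1364  |  10336 × 0.466 = 4817 — total 6181
10–19: 5935 × 0.967 = 5739
20–29: 2127 × 0.949 = 2019
30–39: 2707 × 0.946 = 2561
40–49: 3216 × 0.966 = 3107
50–59: 10336 × 0.976 = 10088
60+: 3478 × 0.957 + 9836 × 0.339 = 3328 + 3334 = 6662
Net migration: 20–29 − 140 → 1879; 50–59 + 550 → 10638
End of period: [6181, 5739, 1879, 2561, 3107, 10638, 6662]
— Period 3 —
Births: 2561 × 0.424 = 1086  |  3107 × 0.466 = 1448 — total 2534
10–19: 6181 × 0.967 = 5977
20–29: 5739 × 0.949 = 5446
30–39: 1879 × 0.946 = 1778
40–49: 2561 × 0.966 = 2474
50–59: 3107 × 0.976 = 3032
60+: 10638 × 0.957 + 6662 × 0.339 = 10181 + 2258 = 12439
Net migration: 20–29 − 140 → 5306; 50–59 + 550 → 3582
End of period: [2534, 5977, 5306, 1778, 2474, 3582, 12439]
— Period 4 —
Births: 1778 × 0.424 = 754  |  2474 × 0.466 = 1153 — total 1907
10–19: 2534 × 0.967 = 2450
20–29: 5977 × 0.949 = 5672
30–39: 5306 × 0.946 = 5019
40–49: 1778 × 0.966 = 1718
50–59: 2474 × 0.976 = 2415
60+: 3582 × 0.957 + 12439 × 0.339 = 3428 + 4217 = 7645
Net migration: 20–29 − 140 → 5532; 50–59 + 550 → 2965
End of period: [1907, 2450, 5532, 5019, 1718, 2965, 7645]
Dependents (band 0–9 + band 60+) = 1907 + 7645 = 9552; working-age = 17684; ratio = 9552/17684 × 100 = 54.0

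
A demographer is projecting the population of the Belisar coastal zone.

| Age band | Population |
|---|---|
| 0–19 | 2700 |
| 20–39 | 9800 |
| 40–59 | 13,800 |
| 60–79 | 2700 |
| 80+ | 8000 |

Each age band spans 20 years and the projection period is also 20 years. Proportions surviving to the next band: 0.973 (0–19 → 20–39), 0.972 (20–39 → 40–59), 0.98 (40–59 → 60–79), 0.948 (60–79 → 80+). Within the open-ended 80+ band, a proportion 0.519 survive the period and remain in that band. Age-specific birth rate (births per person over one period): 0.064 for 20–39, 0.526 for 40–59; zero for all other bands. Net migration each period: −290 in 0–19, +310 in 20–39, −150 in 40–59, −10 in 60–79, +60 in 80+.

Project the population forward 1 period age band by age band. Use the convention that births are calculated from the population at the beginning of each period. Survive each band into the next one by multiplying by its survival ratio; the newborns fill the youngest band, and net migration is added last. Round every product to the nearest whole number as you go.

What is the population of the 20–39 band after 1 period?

Call the groups 1 to 5, youngest first.
— Period 1 —
Births: 9800 * 0.064 = 627  |  13800 * 0.526 = 7259 → total 7886
Group 2: 2700 * 0.973 = 2627
Group 3: 9800 * 0.972 = 9526
Group 4: 13800 * 0.98 = 13524
Group 5: 2700 * 0.948 + 8000 * 0.519 = 2560 + 4152 = 6712
Net migration: Group 1 − 290 → 7596; Group 2 + 310 → 2937; Group 3 − 150 → 9376; Group 4 − 10 → 13514; Group 5 + 60 → 6772
Giving 7596 / 2937 / 9376 / 13514 / 6772.

2937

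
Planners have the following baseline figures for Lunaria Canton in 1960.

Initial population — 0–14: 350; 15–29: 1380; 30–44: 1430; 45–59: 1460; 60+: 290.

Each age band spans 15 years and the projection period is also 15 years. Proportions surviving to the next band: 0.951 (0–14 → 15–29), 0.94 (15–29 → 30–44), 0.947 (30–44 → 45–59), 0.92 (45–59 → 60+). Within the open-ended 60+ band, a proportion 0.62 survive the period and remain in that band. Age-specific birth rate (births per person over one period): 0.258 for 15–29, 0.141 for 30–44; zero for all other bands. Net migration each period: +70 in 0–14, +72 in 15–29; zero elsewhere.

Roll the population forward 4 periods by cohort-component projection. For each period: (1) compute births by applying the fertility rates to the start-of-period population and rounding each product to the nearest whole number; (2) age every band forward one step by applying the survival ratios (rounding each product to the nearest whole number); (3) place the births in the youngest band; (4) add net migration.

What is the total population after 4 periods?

[period 1]
Births: 1380 × 0.258 = 356 ; 1430 × 0.141 = 202 → total 558
15–29: 350 × 0.951 = 333
30–44: 1380 × 0.94 = 1297
45–59: 1430 × 0.947 = 1354
60+: 1460 × 0.92 + 290 × 0.62 = 1343 + 180 = 1523
Net migration: 0–14 + 70 → 628; 15–29 + 72 → 405
Population now: 0–14=628, 15–29=405, 30–44=1297, 45–59=1354, 60+=1523
[period 2]
Births: 405 × 0.258 = 104 ; 1297 × 0.141 = 183 → total 287
15–29: 628 × 0.951 = 597
30–44: 405 × 0.94 = 381
45–59: 1297 × 0.947 = 1228
60+: 1354 × 0.92 + 1523 × 0.62 = 1246 + 944 = 2190
Net migration: 0–14 + 70 → 357; 15–29 + 72 → 669
Population now: 0–14=357, 15–29=669, 30–44=381, 45–59=1228, 60+=2190
[period 3]
Births: 669 × 0.258 = 173 ; 381 × 0.141 = 54 → total 227
15–29: 357 × 0.951 = 340
30–44: 669 × 0.94 = 629
45–59: 381 × 0.947 = 361
60+: 1228 × 0.92 + 2190 × 0.62 = 1130 + 1358 = 2488
Net migration: 0–14 + 70 → 297; 15–29 + 72 → 412
Population now: 0–14=297, 15–29=412, 30–44=629, 45–59=361, 60+=2488
[period 4]
Births: 412 × 0.258 = 106 ; 629 × 0.141 = 89 → total 195
15–29: 297 × 0.951 = 282
30–44: 412 × 0.94 = 387
45–59: 629 × 0.947 = 596
60+: 361 × 0.92 + 2488 × 0.62 = 332 + 1543 = 1875
Net migration: 0–14 + 70 → 265; 15–29 + 72 → 354
Population now: 0–14=265, 15–29=354, 30–44=387, 45–59=596, 60+=1875
Total after period 4: 265 + 354 + 387 + 596 + 1875 = 3477

3477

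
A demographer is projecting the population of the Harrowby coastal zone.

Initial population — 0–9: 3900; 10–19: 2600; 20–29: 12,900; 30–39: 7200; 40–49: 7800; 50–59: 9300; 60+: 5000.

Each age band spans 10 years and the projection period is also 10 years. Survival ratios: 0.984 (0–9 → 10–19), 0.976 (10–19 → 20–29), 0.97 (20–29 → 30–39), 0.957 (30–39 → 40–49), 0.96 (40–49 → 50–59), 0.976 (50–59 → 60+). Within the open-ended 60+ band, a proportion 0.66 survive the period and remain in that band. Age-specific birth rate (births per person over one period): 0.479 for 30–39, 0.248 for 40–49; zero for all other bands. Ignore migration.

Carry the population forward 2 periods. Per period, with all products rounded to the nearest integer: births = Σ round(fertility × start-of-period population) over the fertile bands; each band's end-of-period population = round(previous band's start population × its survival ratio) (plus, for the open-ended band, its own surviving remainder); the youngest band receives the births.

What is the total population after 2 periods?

53274

Numbering the bands 1..7 from youngest to oldest:
Period 1.
Births: 7200 * 0.479 = 3449, 7800 * 0.248 = 1934 → total 5383
Band 2: 3900 * 0.984 = 3838
Band 3: 2600 * 0.976 = 2538
Band 4: 12900 * 0.97 = 12513
Band 5: 7200 * 0.957 = 6890
Band 6: 7800 * 0.96 = 7488
Band 7: 9300 * 0.976 + 5000 * 0.66 = 9077 + 3300 = 12377
End of period: [5383, 3838, 2538, 12513, 6890, 7488, 12377]
Period 2.
Births: 12513 * 0.479 = 5994, 6890 * 0.248 = 1709 → total 7703
Band 2: 5383 * 0.984 = 5297
Band 3: 3838 * 0.976 = 3746
Band 4: 2538 * 0.97 = 2462
Band 5: 12513 * 0.957 = 11975
Band 6: 6890 * 0.96 = 6614
Band 7: 7488 * 0.976 + 12377 * 0.66 = 7308 + 8169 = 15477
End of period: [7703, 5297, 3746, 2462, 11975, 6614, 15477]
Total after period 2: 7703 + 5297 + 3746 + 2462 + 11975 + 6614 + 15477 = 53274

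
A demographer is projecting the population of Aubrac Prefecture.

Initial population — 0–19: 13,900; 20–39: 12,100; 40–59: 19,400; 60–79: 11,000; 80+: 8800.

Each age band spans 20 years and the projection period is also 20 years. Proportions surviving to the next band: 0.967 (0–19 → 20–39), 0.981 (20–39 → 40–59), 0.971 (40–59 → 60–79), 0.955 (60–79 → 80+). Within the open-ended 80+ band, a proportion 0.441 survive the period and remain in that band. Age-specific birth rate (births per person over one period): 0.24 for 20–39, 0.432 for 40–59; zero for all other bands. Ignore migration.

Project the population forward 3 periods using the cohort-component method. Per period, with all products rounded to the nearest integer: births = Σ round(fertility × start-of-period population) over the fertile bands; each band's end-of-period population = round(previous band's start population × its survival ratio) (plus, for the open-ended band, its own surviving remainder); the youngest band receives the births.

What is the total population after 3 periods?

61641

(Bands numbered youngest = 1 to oldest = 5.)
Period 1.
Births: 12100 * 0.24 = 2904, 19400 * 0.432 = 8381 → 11285
Band 2: 13900 * 0.967 = 13441
Band 3: 12100 * 0.981 = 11870
Band 4: 19400 * 0.971 = 18837
Band 5: 11000 * 0.955 + 8800 * 0.441 = 10505 + 3881 = 14386
→ [11285, 13441, 11870, 18837, 14386]
Period 2.
Births: 13441 * 0.24 = 3226, 11870 * 0.432 = 5128 → 8354
Band 2: 11285 * 0.967 = 10913
Band 3: 13441 * 0.981 = 13186
Band 4: 11870 * 0.971 = 11526
Band 5: 18837 * 0.955 + 14386 * 0.441 = 17989 + 6344 = 24333
→ [8354, 10913, 13186, 11526, 24333]
Period 3.
Births: 10913 * 0.24 = 2619, 13186 * 0.432 = 5696 → 8315
Band 2: 8354 * 0.967 = 8078
Band 3: 10913 * 0.981 = 10706
Band 4: 13186 * 0.971 = 12804
Band 5: 11526 * 0.955 + 24333 * 0.441 = 11007 + 10731 = 21738
→ [8315, 8078, 10706, 12804, 21738]
Total after period 3: 8315 + 8078 + 10706 + 12804 + 21738 = 61641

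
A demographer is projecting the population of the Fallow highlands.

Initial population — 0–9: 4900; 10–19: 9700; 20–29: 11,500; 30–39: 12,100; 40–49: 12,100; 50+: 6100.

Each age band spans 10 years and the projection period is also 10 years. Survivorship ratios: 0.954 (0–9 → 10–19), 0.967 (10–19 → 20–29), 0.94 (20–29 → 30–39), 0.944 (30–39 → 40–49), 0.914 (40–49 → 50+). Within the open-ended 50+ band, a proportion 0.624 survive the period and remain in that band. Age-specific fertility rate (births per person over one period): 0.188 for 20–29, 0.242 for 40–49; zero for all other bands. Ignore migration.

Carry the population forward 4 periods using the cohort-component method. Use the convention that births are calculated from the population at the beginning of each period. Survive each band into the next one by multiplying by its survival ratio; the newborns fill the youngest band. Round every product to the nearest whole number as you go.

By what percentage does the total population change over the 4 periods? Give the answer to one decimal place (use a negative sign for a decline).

Let group 1 be 0–9 through group 6 = 50+.
Period 1.
Births: 11500 × 0.188 = 2162 ; 12100 × 0.242 = 2928 ⇒ total 5090
Group 2: 4900 × 0.954 = 4675
Group 3: 9700 × 0.967 = 9380
Group 4: 11500 × 0.94 = 10810
Group 5: 12100 × 0.944 = 11422
Group 6: 12100 × 0.914 + 6100 × 0.624 = 11059 + 3806 = 14865
Population now: 0–9=5090, 10–19=4675, 20–29=9380, 30–39=10810, 40–49=11422, 50+=14865
Period 2.
Births: 9380 × 0.188 = 1763 ; 11422 × 0.242 = 2764 ⇒ total 4527
Group 2: 5090 × 0.954 = 4856
Group 3: 4675 × 0.967 = 4521
Group 4: 9380 × 0.94 = 8817
Group 5: 10810 × 0.944 = 10205
Group 6: 11422 × 0.914 + 14865 × 0.624 = 10440 + 9276 = 19716
Population now: 0–9=4527, 10–19=4856, 20–29=4521, 30–39=8817, 40–49=10205, 50+=19716
Period 3.
Births: 4521 × 0.188 = 850 ; 10205 × 0.242 = 2470 ⇒ total 3320
Group 2: 4527 × 0.954 = 4319
Group 3: 4856 × 0.967 = 4696
Group 4: 4521 × 0.94 = 4250
Group 5: 8817 × 0.944 = 8323
Group 6: 10205 × 0.914 + 19716 × 0.624 = 9327 + 12303 = 21630
Population now: 0–9=3320, 10–19=4319, 20–29=4696, 30–39=4250, 40–49=8323, 50+=21630
Period 4.
Births: 4696 × 0.188 = 883 ; 8323 × 0.242 = 2014 ⇒ total 2897
Group 2: 3320 × 0.954 = 3167
Group 3: 4319 × 0.967 = 4176
Group 4: 4696 × 0.94 = 4414
Group 5: 4250 × 0.944 = 4012
Group 6: 8323 × 0.914 + 21630 × 0.624 = 7607 + 13497 = 21104
Population now: 0–9=2897, 10–19=3167, 20–29=4176, 30–39=4414, 40–49=4012, 50+=21104
Total: 56400 → 39770; change = -16630; percentage change = -29.5%

-29.5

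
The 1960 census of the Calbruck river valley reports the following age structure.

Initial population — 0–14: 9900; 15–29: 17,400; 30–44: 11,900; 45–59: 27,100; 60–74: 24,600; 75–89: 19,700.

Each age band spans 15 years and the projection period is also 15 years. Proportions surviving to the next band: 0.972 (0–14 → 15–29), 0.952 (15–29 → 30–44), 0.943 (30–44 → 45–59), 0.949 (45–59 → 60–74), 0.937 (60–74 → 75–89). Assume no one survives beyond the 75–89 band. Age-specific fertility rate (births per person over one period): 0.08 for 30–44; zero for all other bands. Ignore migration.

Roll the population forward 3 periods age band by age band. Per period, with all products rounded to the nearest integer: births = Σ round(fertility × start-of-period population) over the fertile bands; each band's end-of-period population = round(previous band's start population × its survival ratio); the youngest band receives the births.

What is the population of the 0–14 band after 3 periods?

— Period 1 —
Births: 11900 × 0.08 = 952
15–29: 9900 × 0.972 = 9623
30–44: 17400 × 0.952 = 16565
45–59: 11900 × 0.943 = 11222
60–74: 27100 × 0.949 = 25718
75–89: 24600 × 0.937 = 23050
End of period: [952, 9623, 16565, 11222, 25718, 23050]
— Period 2 —
Births: 16565 × 0.08 = 1325
15–29: 952 × 0.972 = 925
30–44: 9623 × 0.952 = 9161
45–59: 16565 × 0.943 = 15621
60–74: 11222 × 0.949 = 10650
75–89: 25718 × 0.937 = 24098
End of period: [1325, 925, 9161, 15621, 10650, 24098]
— Period 3 —
Births: 9161 × 0.08 = 733
15–29: 1325 × 0.972 = 1288
30–44: 925 × 0.952 = 881
45–59: 9161 × 0.943 = 8639
60–74: 15621 × 0.949 = 14824
75–89: 10650 × 0.937 = 9979
End of period: [733, 1288, 881, 8639, 14824, 9979]

733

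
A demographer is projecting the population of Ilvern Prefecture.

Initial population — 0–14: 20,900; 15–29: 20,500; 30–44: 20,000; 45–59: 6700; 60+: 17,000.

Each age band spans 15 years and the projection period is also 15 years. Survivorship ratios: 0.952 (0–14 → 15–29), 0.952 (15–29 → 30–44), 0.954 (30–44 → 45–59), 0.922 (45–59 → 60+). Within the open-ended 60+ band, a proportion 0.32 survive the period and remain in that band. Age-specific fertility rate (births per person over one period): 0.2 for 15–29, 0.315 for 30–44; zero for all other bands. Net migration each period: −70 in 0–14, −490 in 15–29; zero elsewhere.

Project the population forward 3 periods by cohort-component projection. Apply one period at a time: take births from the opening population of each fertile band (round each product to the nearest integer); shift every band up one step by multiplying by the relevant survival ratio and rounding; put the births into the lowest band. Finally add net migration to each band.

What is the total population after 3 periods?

After projecting period 1:
Births: 20500 * 0.2 = 4100, 20000 * 0.315 = 6300 — total 10400
15–29: 20900 * 0.952 = 19897
30–44: 20500 * 0.952 = 19516
45–59: 20000 * 0.954 = 19080
60+: 6700 * 0.922 + 17000 * 0.32 = 6177 + 5440 = 11617
Net migration: 0–14 − 70 → 10330; 15–29 − 490 → 19407
→ [10330, 19407, 19516, 19080, 11617]
After projecting period 2:
Births: 19407 * 0.2 = 3881, 19516 * 0.315 = 6148 — total 10029
15–29: 10330 * 0.952 = 9834
30–44: 19407 * 0.952 = 18475
45–59: 19516 * 0.954 = 18618
60+: 19080 * 0.922 + 11617 * 0.32 = 17592 + 3717 = 21309
Net migration: 0–14 − 70 → 9959; 15–29 − 490 → 9344
→ [9959, 9344, 18475, 18618, 21309]
After projecting period 3:
Births: 9344 * 0.2 = 1869, 18475 * 0.315 = 5820 — total 7689
15–29: 9959 * 0.952 = 9481
30–44: 9344 * 0.952 = 8895
45–59: 18475 * 0.954 = 17625
60+: 18618 * 0.922 + 21309 * 0.32 = 17166 + 6819 = 23985
Net migration: 0–14 − 70 → 7619; 15–29 − 490 → 8991
→ [7619, 8991, 8895, 17625, 23985]
Total after period 3: 7619 + 8991 + 8895 + 17625 + 23985 = 67115

67115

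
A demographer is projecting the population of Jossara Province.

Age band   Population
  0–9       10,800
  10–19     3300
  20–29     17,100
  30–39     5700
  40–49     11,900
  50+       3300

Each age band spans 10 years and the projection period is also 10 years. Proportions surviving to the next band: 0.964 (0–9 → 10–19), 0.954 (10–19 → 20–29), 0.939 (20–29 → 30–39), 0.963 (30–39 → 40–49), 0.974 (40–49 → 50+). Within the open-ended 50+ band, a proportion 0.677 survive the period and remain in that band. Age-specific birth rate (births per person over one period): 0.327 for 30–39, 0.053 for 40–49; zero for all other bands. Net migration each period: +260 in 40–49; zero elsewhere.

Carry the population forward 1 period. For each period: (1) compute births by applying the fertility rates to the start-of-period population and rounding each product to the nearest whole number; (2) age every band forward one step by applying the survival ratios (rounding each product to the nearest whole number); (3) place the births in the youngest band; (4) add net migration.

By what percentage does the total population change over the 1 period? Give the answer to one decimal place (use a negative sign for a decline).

— Period 1 —
Births: 5700 * 0.327 = 1864, 11900 * 0.053 = 631 → 2495
10–19: 10800 * 0.964 = 10411
20–29: 3300 * 0.954 = 3148
30–39: 17100 * 0.939 = 16057
40–49: 5700 * 0.963 = 5489
50+: 11900 * 0.974 + 3300 * 0.677 = 11591 + 2234 = 13825
Net migration: 40–49 + 260 → 5749
Population now: 0–9=2495, 10–19=10411, 20–29=3148, 30–39=16057, 40–49=5749, 50+=13825
Total: 52100 → 51685; change = -415; percentage change = -0.8%

-0.8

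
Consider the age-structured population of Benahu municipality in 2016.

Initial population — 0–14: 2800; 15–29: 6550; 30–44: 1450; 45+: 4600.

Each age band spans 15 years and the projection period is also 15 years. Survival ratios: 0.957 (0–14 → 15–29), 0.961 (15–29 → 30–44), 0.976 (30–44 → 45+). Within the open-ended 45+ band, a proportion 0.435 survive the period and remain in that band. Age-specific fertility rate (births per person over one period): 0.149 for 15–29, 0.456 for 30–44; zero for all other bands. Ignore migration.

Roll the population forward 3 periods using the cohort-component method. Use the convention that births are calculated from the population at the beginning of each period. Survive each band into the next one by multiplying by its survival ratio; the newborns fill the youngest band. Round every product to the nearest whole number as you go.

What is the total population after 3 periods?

11874

[period 1]
Births: 6550 × 0.149 = 976, 1450 × 0.456 = 661 — total 1637
15–29: 2800 × 0.957 = 2680
30–44: 6550 × 0.961 = 6295
45+: 1450 × 0.976 + 4600 × 0.435 = 1415 + 2001 = 3416
Giving 1637 / 2680 / 6295 / 3416.
[period 2]
Births: 2680 × 0.149 = 399, 6295 × 0.456 = 2871 — total 3270
15–29: 1637 × 0.957 = 1567
30–44: 2680 × 0.961 = 2575
45+: 6295 × 0.976 + 3416 × 0.435 = 6144 + 1486 = 7630
Giving 3270 / 1567 / 2575 / 7630.
[period 3]
Births: 1567 × 0.149 = 233, 2575 × 0.456 = 1174 — total 1407
15–29: 3270 × 0.957 = 3129
30–44: 1567 × 0.961 = 1506
45+: 2575 × 0.976 + 7630 × 0.435 = 2513 + 3319 = 5832
Giving 1407 / 3129 / 1506 / 5832.
Total after period 3: 1407 + 3129 + 1506 + 5832 = 11874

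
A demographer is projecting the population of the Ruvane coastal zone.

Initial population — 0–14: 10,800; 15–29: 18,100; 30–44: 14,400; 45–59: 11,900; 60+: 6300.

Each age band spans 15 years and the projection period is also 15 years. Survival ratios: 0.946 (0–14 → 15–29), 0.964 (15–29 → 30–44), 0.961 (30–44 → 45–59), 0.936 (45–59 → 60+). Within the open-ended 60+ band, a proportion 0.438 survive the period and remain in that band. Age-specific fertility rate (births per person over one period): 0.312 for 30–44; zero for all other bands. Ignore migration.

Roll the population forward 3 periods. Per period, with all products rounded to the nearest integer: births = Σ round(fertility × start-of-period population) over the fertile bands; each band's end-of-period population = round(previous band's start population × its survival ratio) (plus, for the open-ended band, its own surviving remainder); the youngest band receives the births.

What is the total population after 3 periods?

[period 1]
Births: 14400 * 0.312 = 4493
15–29: 10800 * 0.946 = 10217
30–44: 18100 * 0.964 = 17448
45–59: 14400 * 0.961 = 13838
60+: 11900 * 0.936 + 6300 * 0.438 = 11138 + 2759 = 13897
Population now: 0–14=4493, 15–29=10217, 30–44=17448, 45–59=13838, 60+=13897
[period 2]
Births: 17448 * 0.312 = 5444
15–29: 4493 * 0.946 = 4250
30–44: 10217 * 0.964 = 9849
45–59: 17448 * 0.961 = 16768
60+: 13838 * 0.936 + 13897 * 0.438 = 12952 + 6087 = 19039
Population now: 0–14=5444, 15–29=4250, 30–44=9849, 45–59=16768, 60+=19039
[period 3]
Births: 9849 * 0.312 = 3073
15–29: 5444 * 0.946 = 5150
30–44: 4250 * 0.964 = 4097
45–59: 9849 * 0.961 = 9465
60+: 16768 * 0.936 + 19039 * 0.438 = 15695 + 8339 = 24034
Population now: 0–14=3073, 15–29=5150, 30–44=4097, 45–59=9465, 60+=24034
Total after period 3: 3073 + 5150 + 4097 + 9465 + 24034 = 45819

45819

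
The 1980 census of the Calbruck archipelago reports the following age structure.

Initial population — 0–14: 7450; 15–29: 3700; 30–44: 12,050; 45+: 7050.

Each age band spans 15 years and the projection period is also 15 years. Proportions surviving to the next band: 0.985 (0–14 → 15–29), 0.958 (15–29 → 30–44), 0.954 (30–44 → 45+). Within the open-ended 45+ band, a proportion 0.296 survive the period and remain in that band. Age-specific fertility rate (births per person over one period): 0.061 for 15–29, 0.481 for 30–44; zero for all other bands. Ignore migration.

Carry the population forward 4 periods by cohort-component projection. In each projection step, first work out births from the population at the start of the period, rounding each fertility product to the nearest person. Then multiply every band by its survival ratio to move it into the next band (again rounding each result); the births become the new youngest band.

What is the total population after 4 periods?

— Period 1 —
Births: 3700 × 0.061 = 226, 12050 × 0.481 = 5796 — total 6022
15–29: 7450 × 0.985 = 7338
30–44: 3700 × 0.958 = 3545
45+: 12050 × 0.954 + 7050 × 0.296 = 11496 + 2087 = 13583
Population now: 0–14=6022, 15–29=7338, 30–44=3545, 45+=13583
— Period 2 —
Births: 7338 × 0.061 = 448, 3545 × 0.481 = 1705 — total 2153
15–29: 6022 × 0.985 = 5932
30–44: 7338 × 0.958 = 7030
45+: 3545 × 0.954 + 13583 × 0.296 = 3382 + 4021 = 7403
Population now: 0–14=2153, 15–29=5932, 30–44=7030, 45+=7403
— Period 3 —
Births: 5932 × 0.061 = 362, 7030 × 0.481 = 3381 — total 3743
15–29: 2153 × 0.985 = 2121
30–44: 5932 × 0.958 = 5683
45+: 7030 × 0.954 + 7403 × 0.296 = 6707 + 2191 = 8898
Population now: 0–14=3743, 15–29=2121, 30–44=5683, 45+=8898
— Period 4 —
Births: 2121 × 0.061 = 129, 5683 × 0.481 = 2734 — total 2863
15–29: 3743 × 0.985 = 3687
30–44: 2121 × 0.958 = 2032
45+: 5683 × 0.954 + 8898 × 0.296 = 5422 + 2634 = 8056
Population now: 0–14=2863, 15–29=3687, 30–44=2032, 45+=8056
Total after period 4: 2863 + 3687 + 2032 + 8056 = 16638

16638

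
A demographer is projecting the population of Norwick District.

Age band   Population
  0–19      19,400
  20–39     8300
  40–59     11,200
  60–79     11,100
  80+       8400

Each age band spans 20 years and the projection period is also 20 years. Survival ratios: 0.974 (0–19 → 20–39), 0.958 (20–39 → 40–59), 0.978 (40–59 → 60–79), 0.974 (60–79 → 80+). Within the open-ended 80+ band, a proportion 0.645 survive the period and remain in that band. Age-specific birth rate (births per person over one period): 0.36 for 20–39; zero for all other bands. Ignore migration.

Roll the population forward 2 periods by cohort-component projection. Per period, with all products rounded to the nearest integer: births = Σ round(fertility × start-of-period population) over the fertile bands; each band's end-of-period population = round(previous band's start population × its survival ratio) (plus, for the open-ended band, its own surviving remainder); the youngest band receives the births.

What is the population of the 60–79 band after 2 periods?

(Groups numbered youngest = 1 to oldest = 5.)
Period 1.
Births: 8300 * 0.36 = 2988
Group 2: 19400 * 0.974 = 18896
Group 3: 8300 * 0.958 = 7951
Group 4: 11200 * 0.978 = 10954
Group 5: 11100 * 0.974 + 8400 * 0.645 = 10811 + 5418 = 16229
Population now: 0–19=2988, 20–39=18896, 40–59=7951, 60–79=10954, 80+=16229
Period 2.
Births: 18896 * 0.36 = 6803
Group 2: 2988 * 0.974 = 2910
Group 3: 18896 * 0.958 = 18102
Group 4: 7951 * 0.978 = 7776
Group 5: 10954 * 0.974 + 16229 * 0.645 = 10669 + 10468 = 21137
Population now: 0–19=6803, 20–39=2910, 40–59=18102, 60–79=7776, 80+=21137

7776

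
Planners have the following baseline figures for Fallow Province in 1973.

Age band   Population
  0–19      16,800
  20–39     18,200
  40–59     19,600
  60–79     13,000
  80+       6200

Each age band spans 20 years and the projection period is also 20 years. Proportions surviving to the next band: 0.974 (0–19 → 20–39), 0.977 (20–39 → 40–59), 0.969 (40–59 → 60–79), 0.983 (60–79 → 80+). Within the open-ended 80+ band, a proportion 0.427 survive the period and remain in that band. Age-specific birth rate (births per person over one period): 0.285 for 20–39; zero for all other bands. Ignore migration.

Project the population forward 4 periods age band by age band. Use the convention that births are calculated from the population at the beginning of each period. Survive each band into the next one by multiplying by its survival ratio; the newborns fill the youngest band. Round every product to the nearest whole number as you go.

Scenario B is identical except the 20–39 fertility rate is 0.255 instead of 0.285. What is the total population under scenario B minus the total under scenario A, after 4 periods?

-1507

[period 1]
Births: 18200 * 0.285 = 5187
20–39: 16800 * 0.974 = 16363
40–59: 18200 * 0.977 = 17781
60–79: 19600 * 0.969 = 18992
80+: 13000 * 0.983 + 6200 * 0.427 = 12779 + 2647 = 15426
→ [5187, 16363, 17781, 18992, 15426]
[period 2]
Births: 16363 * 0.285 = 4663
20–39: 5187 * 0.974 = 5052
40–59: 16363 * 0.977 = 15987
60–79: 17781 * 0.969 = 17230
80+: 18992 * 0.983 + 15426 * 0.427 = 18669 + 6587 = 25256
→ [4663, 5052, 15987, 17230, 25256]
[period 3]
Births: 5052 * 0.285 = 1440
20–39: 4663 * 0.974 = 4542
40–59: 5052 * 0.977 = 4936
60–79: 15987 * 0.969 = 15491
80+: 17230 * 0.983 + 25256 * 0.427 = 16937 + 10784 = 27721
→ [1440, 4542, 4936, 15491, 27721]
[period 4]
Births: 4542 * 0.285 = 1294
20–39: 1440 * 0.974 = 1403
40–59: 4542 * 0.977 = 4438
60–79: 4936 * 0.969 = 4783
80+: 15491 * 0.983 + 27721 * 0.427 = 15228 + 11837 = 27065
→ [1294, 1403, 4438, 4783, 27065]
Scenario A total after 4 periods: 38983
Scenario B projection —
[period 1]
Births: 18200 * 0.255 = 4641
20–39: 16800 * 0.974 = 16363
40–59: 18200 * 0.977 = 17781
60–79: 19600 * 0.969 = 18992
80+: 13000 * 0.983 + 6200 * 0.427 = 12779 + 2647 = 15426
→ [4641, 16363, 17781, 18992, 15426]
[period 2]
Births: 16363 * 0.255 = 4173
20–39: 4641 * 0.974 = 4520
40–59: 16363 * 0.977 = 15987
60–79: 17781 * 0.969 = 17230
80+: 18992 * 0.983 + 15426 * 0.427 = 18669 + 6587 = 25256
→ [4173, 4520, 15987, 17230, 25256]
[period 3]
Births: 4520 * 0.255 = 1153
20–39: 4173 * 0.974 = 4065
40–59: 4520 * 0.977 = 4416
60–79: 15987 * 0.969 = 15491
80+: 17230 * 0.983 + 25256 * 0.427 = 16937 + 10784 = 27721
→ [1153, 4065, 4416, 15491, 27721]
[period 4]
Births: 4065 * 0.255 = 1037
20–39: 1153 * 0.974 = 1123
40–59: 4065 * 0.977 = 3972
60–79: 4416 * 0.969 = 4279
80+: 15491 * 0.983 + 27721 * 0.427 = 15228 + 11837 = 27065
→ [1037, 1123, 3972, 4279, 27065]
Scenario B total after 4 periods: 37476
Difference B − A = 37476 − 38983 = -1507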